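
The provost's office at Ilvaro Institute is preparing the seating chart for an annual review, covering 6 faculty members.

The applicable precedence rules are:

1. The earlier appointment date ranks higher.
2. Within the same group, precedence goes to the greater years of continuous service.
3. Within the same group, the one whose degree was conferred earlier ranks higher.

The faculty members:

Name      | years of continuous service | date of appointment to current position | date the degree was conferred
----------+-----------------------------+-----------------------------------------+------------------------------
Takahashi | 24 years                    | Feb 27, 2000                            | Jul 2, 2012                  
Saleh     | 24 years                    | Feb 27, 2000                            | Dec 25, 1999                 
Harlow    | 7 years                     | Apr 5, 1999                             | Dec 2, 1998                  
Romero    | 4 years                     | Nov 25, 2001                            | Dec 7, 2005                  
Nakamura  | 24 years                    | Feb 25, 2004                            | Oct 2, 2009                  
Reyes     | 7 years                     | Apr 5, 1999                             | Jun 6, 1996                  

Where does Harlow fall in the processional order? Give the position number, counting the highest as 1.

2

By date of appointment to current position (earlier first): Reyes and Harlow (both Apr 5, 1999); then Saleh and Takahashi (both Feb 27, 2000); then Romero (Nov 25, 2001); then Nakamura (Feb 25, 2004).
Reyes and Harlow both have years of continuous service 7 years, so the next rule applies.
Among Reyes and Harlow, by date the degree was conferred (earlier first): Reyes (Jun 6, 1996) before Harlow (Dec 2, 1998).
Saleh and Takahashi both have years of continuous service 24 years, so the next rule applies.
Among Saleh and Takahashi, by date the degree was conferred (earlier first): Saleh (Dec 25, 1999) before Takahashi (Jul 2, 2012).
Order: Reyes, Harlow, Saleh, Takahashi, Romero, Nakamura. So position 2.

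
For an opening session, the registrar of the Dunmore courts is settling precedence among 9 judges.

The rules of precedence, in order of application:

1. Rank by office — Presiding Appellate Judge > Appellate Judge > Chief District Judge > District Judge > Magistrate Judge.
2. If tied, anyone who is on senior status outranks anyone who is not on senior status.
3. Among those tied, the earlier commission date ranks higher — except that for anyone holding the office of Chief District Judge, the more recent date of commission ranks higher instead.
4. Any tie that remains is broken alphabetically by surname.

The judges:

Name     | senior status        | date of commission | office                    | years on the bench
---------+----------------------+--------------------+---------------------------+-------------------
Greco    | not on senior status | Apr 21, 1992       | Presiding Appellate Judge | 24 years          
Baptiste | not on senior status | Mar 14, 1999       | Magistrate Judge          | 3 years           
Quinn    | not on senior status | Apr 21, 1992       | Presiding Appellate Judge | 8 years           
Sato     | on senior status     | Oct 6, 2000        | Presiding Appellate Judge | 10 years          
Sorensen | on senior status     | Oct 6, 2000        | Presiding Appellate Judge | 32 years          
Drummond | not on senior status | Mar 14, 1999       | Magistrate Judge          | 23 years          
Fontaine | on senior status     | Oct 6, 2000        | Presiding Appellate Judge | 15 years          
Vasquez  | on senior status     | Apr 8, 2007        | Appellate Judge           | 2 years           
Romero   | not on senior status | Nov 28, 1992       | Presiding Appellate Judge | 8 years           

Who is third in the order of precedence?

By office: Fontaine, Sato, Sorensen, Greco, Quinn and Romero (Presiding Appellate Judge); then Vasquez (Appellate Judge); then Baptiste and Drummond (Magistrate Judge).
Among Fontaine, Sato, Sorensen, Greco, Quinn and Romero, on senior status before not on senior status: Fontaine, Sato and Sorensen (on senior status) before Greco, Quinn and Romero (not on senior status).
Fontaine, Sato and Sorensen all have date of commission Oct 6, 2000, so the next rule applies.
Among Fontaine, Sato and Sorensen, alphabetically by surname: Fontaine before Sato before Sorensen.
Among Greco, Quinn and Romero, by date of commission (earlier first): Greco and Quinn (Apr 21, 1992) before Romero (Nov 28, 1992).
Among Greco and Quinn, alphabetically by surname: Greco before Quinn.
Baptiste and Drummond are each not on senior status, so the next rule applies.
Baptiste and Drummond both have date of commission Mar 14, 1999, so the next rule applies.
Among Baptiste and Drummond, alphabetically by surname: Baptiste before Drummond.
Order: Fontaine, Sato, Sorensen, Greco, Quinn, Romero, Vasquez, Baptiste, Drummond.

Sorensen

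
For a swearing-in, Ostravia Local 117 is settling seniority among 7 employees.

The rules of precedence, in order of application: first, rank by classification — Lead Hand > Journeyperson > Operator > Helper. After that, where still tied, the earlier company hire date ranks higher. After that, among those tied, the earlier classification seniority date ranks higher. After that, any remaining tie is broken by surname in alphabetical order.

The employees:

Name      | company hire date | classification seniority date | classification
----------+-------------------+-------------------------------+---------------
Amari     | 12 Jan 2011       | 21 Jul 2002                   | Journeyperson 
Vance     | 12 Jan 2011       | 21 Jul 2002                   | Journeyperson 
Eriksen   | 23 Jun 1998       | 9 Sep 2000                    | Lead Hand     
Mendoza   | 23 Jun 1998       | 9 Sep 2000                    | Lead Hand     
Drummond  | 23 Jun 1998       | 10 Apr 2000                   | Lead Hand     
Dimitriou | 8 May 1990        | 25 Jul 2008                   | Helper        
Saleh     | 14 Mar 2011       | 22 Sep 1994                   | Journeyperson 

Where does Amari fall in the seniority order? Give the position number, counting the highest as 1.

4

By classification: Drummond, Eriksen and Mendoza (Lead Hand); then Amari, Vance and Saleh (Journeyperson); then Dimitriou (Helper).
Drummond, Eriksen and Mendoza all have company hire date 23 Jun 1998, so the next rule applies.
Among Drummond, Eriksen and Mendoza, by classification seniority date (earlier first): Drummond (10 Apr 2000) before Eriksen and Mendoza (9 Sep 2000).
Among Eriksen and Mendoza, alphabetically by surname: Eriksen before Mendoza.
Among Amari, Vance and Saleh, by company hire date (earlier first): Amari and Vance (12 Jan 2011) before Saleh (14 Mar 2011).
Amari and Vance both have classification seniority date 21 Jul 2002, so the next rule applies.
Among Amari and Vance, alphabetically by surname: Amari before Vance.
Order: Drummond, Eriksen, Mendoza, Amari, Vance, Saleh, Dimitriou. So position 4.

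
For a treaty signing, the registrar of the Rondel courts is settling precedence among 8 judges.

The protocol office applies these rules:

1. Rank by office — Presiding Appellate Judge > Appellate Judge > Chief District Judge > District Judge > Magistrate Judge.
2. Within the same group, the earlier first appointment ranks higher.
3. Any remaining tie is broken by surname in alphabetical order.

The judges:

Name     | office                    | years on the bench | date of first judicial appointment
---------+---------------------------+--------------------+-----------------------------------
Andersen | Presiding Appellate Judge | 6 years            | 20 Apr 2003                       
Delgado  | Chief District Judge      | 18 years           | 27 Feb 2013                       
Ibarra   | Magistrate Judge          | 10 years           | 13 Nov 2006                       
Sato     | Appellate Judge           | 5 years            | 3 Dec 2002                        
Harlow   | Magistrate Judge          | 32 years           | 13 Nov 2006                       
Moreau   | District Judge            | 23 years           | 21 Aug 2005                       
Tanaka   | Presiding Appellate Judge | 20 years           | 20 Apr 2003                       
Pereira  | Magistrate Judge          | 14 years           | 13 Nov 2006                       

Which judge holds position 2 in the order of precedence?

Tanaka

By office: Andersen and Tanaka (Presiding Appellate Judge); then Sato (Appellate Judge); then Delgado (Chief District Judge); then Moreau (District Judge); then Harlow, Ibarra and Pereira (Magistrate Judge).
Andersen and Tanaka both have date of first judicial appointment 20 Apr 2003, so the next rule applies.
Among Andersen and Tanaka, alphabetically by surname: Andersen before Tanaka.
Harlow, Ibarra and Pereira all have date of first judicial appointment 13 Nov 2006, so the next rule applies.
Among Harlow, Ibarra and Pereira, alphabetically by surname: Harlow before Ibarra before Pereira.
Order: Andersen, Tanaka, Sato, Delgado, Moreau, Harlow, Ibarra, Pereira.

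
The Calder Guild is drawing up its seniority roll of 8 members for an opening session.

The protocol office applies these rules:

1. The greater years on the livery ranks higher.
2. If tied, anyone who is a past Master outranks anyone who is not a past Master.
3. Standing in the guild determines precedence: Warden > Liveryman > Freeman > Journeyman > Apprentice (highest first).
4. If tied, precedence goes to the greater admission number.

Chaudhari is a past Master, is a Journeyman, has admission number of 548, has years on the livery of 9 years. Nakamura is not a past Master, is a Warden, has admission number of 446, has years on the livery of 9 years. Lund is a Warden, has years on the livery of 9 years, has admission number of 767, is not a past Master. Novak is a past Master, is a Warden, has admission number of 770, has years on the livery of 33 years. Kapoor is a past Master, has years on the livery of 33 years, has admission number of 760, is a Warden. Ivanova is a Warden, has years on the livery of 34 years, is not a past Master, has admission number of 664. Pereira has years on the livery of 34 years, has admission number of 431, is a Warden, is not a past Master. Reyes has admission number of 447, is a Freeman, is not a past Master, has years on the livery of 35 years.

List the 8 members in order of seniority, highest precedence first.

By years on the livery (higher first): Reyes (35 years); then Ivanova and Pereira (both 34 years); then Novak and Kapoor (both 33 years); then Chaudhari, Lund and Nakamura (each 9 years).
Ivanova and Pereira are each not a past Master, so the next rule applies.
Ivanova and Pereira are each Warden, so the next rule applies.
Among Ivanova and Pereira, by admission number (higher first): Ivanova (664) before Pereira (431).
Novak and Kapoor are each a past Master, so the next rule applies.
Novak and Kapoor are each Warden, so the next rule applies.
Among Novak and Kapoor, by admission number (higher first): Novak (770) before Kapoor (760).
Among Chaudhari, Lund and Nakamura, a past Master before not a past Master: Chaudhari (a past Master) before Lund and Nakamura (not a past Master).
Lund and Nakamura are each Warden, so the next rule applies.
Among Lund and Nakamura, by admission number (higher first): Lund (767) before Nakamura (446).
Full order: Reyes, Ivanova, Pereira, Novak, Kapoor, Chaudhari, Lund, Nakamura.

Reyes, Ivanova, Pereira, Novak, Kapoor, Chaudhari, Lund, Nakamura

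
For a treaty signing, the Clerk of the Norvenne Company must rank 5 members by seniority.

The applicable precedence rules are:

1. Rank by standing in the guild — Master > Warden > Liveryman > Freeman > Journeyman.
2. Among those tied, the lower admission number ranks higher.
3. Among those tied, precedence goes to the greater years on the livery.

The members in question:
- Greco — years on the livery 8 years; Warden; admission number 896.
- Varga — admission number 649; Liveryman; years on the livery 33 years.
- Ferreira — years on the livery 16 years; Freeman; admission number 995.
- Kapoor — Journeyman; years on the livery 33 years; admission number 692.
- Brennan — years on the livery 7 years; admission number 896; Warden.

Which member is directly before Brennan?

Greco

By standing in the guild: Greco and Brennan (Warden); then Varga (Liveryman); then Ferreira (Freeman); then Kapoor (Journeyman).
Greco and Brennan both have admission number 896, so the next rule applies.
Among Greco and Brennan, by years on the livery (higher first): Greco (8 years) before Brennan (7 years).
Order: Greco, Brennan, Varga, Ferreira, Kapoor.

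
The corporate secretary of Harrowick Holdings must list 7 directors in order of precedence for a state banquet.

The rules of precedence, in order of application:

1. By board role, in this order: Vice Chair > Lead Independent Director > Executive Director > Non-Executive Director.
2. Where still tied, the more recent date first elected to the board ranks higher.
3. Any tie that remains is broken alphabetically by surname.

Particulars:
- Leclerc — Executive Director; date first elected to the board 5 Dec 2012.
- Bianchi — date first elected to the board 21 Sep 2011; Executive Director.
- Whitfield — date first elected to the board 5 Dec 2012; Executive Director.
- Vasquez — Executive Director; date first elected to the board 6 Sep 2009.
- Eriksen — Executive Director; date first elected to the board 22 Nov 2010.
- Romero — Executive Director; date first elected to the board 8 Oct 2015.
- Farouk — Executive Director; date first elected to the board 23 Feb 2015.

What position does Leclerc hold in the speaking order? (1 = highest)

By board role: Romero, Farouk, Leclerc, Whitfield, Bianchi, Eriksen and Vasquez (Executive Director).
Among Romero, Farouk, Leclerc, Whitfield, Bianchi, Eriksen and Vasquez, by date first elected to the board (later first): Romero (8 Oct 2015) before Farouk (23 Feb 2015) before Leclerc and Whitfield (5 Dec 2012) before Bianchi (21 Sep 2011) before Eriksen (22 Nov 2010) before Vasquez (6 Sep 2009).
Among Leclerc and Whitfield, alphabetically by surname: Leclerc before Whitfield.
Order: Romero, Farouk, Leclerc, Whitfield, Bianchi, Eriksen, Vasquez. So position 3.

3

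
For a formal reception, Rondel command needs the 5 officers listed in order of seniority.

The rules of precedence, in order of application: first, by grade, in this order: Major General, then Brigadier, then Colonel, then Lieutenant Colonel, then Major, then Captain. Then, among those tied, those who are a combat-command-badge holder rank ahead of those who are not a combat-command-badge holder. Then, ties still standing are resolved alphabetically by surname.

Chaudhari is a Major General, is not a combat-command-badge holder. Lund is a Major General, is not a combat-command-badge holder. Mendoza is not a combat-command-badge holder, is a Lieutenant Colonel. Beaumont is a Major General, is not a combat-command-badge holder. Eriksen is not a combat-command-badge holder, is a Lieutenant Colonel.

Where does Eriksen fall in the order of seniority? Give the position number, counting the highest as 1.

By grade: Beaumont, Chaudhari and Lund (Major General); then Eriksen and Mendoza (Lieutenant Colonel).
Beaumont, Chaudhari and Lund are each not a combat-command-badge holder, so the next rule applies.
Among Beaumont, Chaudhari and Lund, alphabetically by surname: Beaumont before Chaudhari before Lund.
Eriksen and Mendoza are each not a combat-command-badge holder, so the next rule applies.
Among Eriksen and Mendoza, alphabetically by surname: Eriksen before Mendoza.
Order: Beaumont, Chaudhari, Lund, Eriksen, Mendoza. So position 4.

4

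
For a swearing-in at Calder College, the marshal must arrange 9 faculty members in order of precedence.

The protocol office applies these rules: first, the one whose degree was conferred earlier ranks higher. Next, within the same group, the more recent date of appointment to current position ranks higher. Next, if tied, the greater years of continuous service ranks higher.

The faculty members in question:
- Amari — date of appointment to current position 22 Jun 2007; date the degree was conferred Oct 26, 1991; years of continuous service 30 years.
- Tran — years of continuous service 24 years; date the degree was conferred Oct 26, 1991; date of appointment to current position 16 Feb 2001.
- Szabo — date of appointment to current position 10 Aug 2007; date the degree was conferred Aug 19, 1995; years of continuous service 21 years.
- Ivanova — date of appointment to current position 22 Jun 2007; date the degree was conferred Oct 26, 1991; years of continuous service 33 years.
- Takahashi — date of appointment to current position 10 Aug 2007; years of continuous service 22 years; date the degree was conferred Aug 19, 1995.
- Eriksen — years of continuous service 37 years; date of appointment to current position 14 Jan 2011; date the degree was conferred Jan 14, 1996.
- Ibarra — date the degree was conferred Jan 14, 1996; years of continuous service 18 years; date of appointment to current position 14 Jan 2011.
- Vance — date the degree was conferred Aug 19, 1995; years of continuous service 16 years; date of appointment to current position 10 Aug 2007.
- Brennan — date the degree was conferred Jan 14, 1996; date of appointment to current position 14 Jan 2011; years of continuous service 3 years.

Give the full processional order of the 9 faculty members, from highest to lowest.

By date the degree was conferred (earlier first): Ivanova, Amari and Tran (each Oct 26, 1991); then Takahashi, Szabo and Vance (each Aug 19, 1995); then Eriksen, Ibarra and Brennan (each Jan 14, 1996).
Among Ivanova, Amari and Tran, by date of appointment to current position (later first): Ivanova and Amari (22 Jun 2007) before Tran (16 Feb 2001).
Among Ivanova and Amari, by years of continuous service (higher first): Ivanova (33 years) before Amari (30 years).
Takahashi, Szabo and Vance all have date of appointment to current position 10 Aug 2007, so the next rule applies.
Among Takahashi, Szabo and Vance, by years of continuous service (higher first): Takahashi (22 years) before Szabo (21 years) before Vance (16 years).
Eriksen, Ibarra and Brennan all have date of appointment to current position 14 Jan 2011, so the next rule applies.
Among Eriksen, Ibarra and Brennan, by years of continuous service (higher first): Eriksen (37 years) before Ibarra (18 years) before Brennan (3 years).
Full order: Ivanova, Amari, Tran, Takahashi, Szabo, Vance, Eriksen, Ibarra, Brennan.

Ivanova, Amari, Tran, Takahashi, Szabo, Vance, Eriksen, Ibarra, Brennan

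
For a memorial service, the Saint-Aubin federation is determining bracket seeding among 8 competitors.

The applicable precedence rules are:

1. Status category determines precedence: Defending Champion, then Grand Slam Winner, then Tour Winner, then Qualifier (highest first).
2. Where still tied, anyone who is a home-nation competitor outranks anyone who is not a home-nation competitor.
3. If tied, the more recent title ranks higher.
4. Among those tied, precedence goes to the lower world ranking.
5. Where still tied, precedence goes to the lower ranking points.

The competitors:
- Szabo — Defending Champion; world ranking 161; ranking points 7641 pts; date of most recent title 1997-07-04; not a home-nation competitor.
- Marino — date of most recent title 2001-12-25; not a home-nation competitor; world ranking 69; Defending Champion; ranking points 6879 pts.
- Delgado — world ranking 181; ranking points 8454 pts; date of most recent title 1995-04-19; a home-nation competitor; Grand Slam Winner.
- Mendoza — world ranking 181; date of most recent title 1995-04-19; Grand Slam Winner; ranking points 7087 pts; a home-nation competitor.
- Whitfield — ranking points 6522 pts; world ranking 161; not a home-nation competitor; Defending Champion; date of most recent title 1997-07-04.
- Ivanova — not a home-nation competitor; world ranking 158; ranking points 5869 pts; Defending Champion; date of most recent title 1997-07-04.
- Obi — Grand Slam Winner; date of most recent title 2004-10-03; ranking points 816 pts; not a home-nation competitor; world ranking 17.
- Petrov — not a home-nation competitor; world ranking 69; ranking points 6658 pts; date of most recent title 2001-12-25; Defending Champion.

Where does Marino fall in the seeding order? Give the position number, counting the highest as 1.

By status category: Petrov, Marino, Ivanova, Whitfield and Szabo (Defending Champion); then Mendoza, Delgado and Obi (Grand Slam Winner).
Petrov, Marino, Ivanova, Whitfield and Szabo are each not a home-nation competitor, so the next rule applies.
Among Petrov, Marino, Ivanova, Whitfield and Szabo, by date of most recent title (later first): Petrov and Marino (2001-12-25) before Ivanova, Whitfield and Szabo (1997-07-04).
Petrov and Marino both have world ranking 69, so the next rule applies.
Among Petrov and Marino, by ranking points (lower first): Petrov (6658 pts) before Marino (6879 pts).
Among Ivanova, Whitfield and Szabo, by world ranking (lower first): Ivanova (158) before Whitfield and Szabo (161).
Among Whitfield and Szabo, by ranking points (lower first): Whitfield (6522 pts) before Szabo (7641 pts).
Among Mendoza, Delgado and Obi, a home-nation competitor before not a home-nation competitor: Mendoza and Delgado (a home-nation competitor) before Obi (not a home-nation competitor).
Mendoza and Delgado both have date of most recent title 1995-04-19, so the next rule applies.
Mendoza and Delgado both have world ranking 181, so the next rule applies.
Among Mendoza and Delgado, by ranking points (lower first): Mendoza (7087 pts) before Delgado (8454 pts).
Order: Petrov, Marino, Ivanova, Whitfield, Szabo, Mendoza, Delgado, Obi. So position 2.

2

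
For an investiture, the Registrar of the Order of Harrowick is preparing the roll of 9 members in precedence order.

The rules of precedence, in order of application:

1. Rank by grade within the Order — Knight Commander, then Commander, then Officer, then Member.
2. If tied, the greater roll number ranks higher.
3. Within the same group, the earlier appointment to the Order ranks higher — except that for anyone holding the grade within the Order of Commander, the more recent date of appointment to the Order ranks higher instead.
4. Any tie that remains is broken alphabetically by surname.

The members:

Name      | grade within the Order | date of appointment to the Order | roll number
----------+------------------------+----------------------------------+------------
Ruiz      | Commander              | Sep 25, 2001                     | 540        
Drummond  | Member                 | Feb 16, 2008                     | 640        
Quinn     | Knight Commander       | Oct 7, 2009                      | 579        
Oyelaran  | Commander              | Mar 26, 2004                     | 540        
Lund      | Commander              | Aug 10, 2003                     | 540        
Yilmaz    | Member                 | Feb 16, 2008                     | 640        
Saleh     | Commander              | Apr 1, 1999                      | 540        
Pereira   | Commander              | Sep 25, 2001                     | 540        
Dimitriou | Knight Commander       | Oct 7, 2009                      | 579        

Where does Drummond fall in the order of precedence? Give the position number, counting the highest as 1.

By grade within the Order: Dimitriou and Quinn (Knight Commander); then Oyelaran, Lund, Pereira, Ruiz and Saleh (Commander); then Drummond and Yilmaz (Member).
Dimitriou and Quinn both have roll number 579, so the next rule applies.
Dimitriou and Quinn both have date of appointment to the Order Oct 7, 2009, so the next rule applies.
Among Dimitriou and Quinn, alphabetically by surname: Dimitriou before Quinn.
Oyelaran, Lund, Pereira, Ruiz and Saleh all have roll number 540, so the next rule applies.
Among Oyelaran, Lund, Pereira, Ruiz and Saleh, by date of appointment to the Order (later first) (reversed rule for this group): Oyelaran (Mar 26, 2004) before Lund (Aug 10, 2003) before Pereira and Ruiz (Sep 25, 2001) before Saleh (Apr 1, 1999).
Among Pereira and Ruiz, alphabetically by surname: Pereira before Ruiz.
Drummond and Yilmaz both have roll number 640, so the next rule applies.
Drummond and Yilmaz both have date of appointment to the Order Feb 16, 2008, so the next rule applies.
Among Drummond and Yilmaz, alphabetically by surname: Drummond before Yilmaz.
Order: Dimitriou, Quinn, Oyelaran, Lund, Pereira, Ruiz, Saleh, Drummond, Yilmaz. So position 8.

8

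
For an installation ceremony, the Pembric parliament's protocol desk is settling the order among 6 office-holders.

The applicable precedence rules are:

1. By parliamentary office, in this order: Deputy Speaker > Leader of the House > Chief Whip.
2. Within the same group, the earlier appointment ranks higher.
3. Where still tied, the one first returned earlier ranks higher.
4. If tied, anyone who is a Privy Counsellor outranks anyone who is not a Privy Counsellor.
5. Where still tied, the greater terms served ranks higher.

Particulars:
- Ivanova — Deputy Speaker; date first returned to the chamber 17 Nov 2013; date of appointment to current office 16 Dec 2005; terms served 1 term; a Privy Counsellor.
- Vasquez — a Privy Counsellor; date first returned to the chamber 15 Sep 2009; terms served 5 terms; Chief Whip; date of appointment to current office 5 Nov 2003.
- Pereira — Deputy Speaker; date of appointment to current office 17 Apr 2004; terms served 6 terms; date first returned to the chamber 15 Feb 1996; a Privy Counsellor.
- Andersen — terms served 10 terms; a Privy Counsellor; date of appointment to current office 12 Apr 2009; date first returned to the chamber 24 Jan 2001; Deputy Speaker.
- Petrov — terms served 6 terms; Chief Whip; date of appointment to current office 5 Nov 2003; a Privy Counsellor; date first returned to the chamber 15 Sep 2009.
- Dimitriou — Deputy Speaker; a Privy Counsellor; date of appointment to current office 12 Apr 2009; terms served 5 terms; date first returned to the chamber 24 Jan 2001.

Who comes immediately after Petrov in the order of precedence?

By parliamentary office: Pereira, Ivanova, Andersen and Dimitriou (Deputy Speaker); then Petrov and Vasquez (Chief Whip).
Among Pereira, Ivanova, Andersen and Dimitriou, by date of appointment to current office (earlier first): Pereira (17 Apr 2004) before Ivanova (16 Dec 2005) before Andersen and Dimitriou (12 Apr 2009).
Andersen and Dimitriou both have date first returned to the chamber 24 Jan 2001, so the next rule applies.
Andersen and Dimitriou are each a Privy Counsellor, so the next rule applies.
Among Andersen and Dimitriou, by terms served (higher first): Andersen (10 terms) before Dimitriou (5 terms).
Petrov and Vasquez both have date of appointment to current office 5 Nov 2003, so the next rule applies.
Petrov and Vasquez both have date first returned to the chamber 15 Sep 2009, so the next rule applies.
Petrov and Vasquez are each a Privy Counsellor, so the next rule applies.
Among Petrov and Vasquez, by terms served (higher first): Petrov (6 terms) before Vasquez (5 terms).
Order: Pereira, Ivanova, Andersen, Dimitriou, Petrov, Vasquez.

Vasquez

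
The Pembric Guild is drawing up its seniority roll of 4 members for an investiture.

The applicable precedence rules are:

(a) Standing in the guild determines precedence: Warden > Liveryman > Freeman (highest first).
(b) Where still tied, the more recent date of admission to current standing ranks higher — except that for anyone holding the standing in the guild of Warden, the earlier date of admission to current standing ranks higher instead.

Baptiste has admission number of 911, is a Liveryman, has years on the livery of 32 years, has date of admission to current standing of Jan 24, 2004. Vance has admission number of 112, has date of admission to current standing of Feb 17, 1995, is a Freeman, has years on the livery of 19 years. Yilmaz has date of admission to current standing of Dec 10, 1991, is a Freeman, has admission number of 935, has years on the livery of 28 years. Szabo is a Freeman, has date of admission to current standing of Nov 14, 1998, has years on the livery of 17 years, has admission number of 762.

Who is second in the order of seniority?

By standing in the guild: Baptiste (Liveryman); then Szabo, Vance and Yilmaz (Freeman).
Among Szabo, Vance and Yilmaz, by date of admission to current standing (later first): Szabo (Nov 14, 1998) before Vance (Feb 17, 1995) before Yilmaz (Dec 10, 1991).
Order: Baptiste, Szabo, Vance, Yilmaz.

Szabo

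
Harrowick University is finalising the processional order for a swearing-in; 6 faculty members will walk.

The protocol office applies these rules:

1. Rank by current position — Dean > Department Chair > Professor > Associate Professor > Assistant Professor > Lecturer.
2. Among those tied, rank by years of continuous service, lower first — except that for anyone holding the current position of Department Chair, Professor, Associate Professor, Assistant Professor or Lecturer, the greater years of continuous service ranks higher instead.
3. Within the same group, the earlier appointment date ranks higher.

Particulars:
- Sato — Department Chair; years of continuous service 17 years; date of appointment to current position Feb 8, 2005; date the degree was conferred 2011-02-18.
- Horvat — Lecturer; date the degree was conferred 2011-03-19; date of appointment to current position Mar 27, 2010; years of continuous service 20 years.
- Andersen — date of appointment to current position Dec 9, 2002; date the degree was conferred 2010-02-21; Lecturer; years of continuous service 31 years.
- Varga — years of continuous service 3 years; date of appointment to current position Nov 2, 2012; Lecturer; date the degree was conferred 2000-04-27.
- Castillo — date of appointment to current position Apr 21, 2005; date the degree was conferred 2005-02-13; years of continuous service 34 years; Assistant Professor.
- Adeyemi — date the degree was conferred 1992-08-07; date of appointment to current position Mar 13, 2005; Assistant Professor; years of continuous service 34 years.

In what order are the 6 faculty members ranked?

By current position: Sato (Department Chair); then Adeyemi and Castillo (Assistant Professor); then Andersen, Horvat and Varga (Lecturer).
Adeyemi and Castillo both have years of continuous service 34 years, so the next rule applies.
Among Adeyemi and Castillo, by date of appointment to current position (earlier first): Adeyemi (Mar 13, 2005) before Castillo (Apr 21, 2005).
Among Andersen, Horvat and Varga, by years of continuous service (higher first) (reversed rule for this group): Andersen (31 years) before Horvat (20 years) before Varga (3 years).
Full order: Sato, Adeyemi, Castillo, Andersen, Horvat, Varga.

Sato, Adeyemi, Castillo, Andersen, Horvat, Varga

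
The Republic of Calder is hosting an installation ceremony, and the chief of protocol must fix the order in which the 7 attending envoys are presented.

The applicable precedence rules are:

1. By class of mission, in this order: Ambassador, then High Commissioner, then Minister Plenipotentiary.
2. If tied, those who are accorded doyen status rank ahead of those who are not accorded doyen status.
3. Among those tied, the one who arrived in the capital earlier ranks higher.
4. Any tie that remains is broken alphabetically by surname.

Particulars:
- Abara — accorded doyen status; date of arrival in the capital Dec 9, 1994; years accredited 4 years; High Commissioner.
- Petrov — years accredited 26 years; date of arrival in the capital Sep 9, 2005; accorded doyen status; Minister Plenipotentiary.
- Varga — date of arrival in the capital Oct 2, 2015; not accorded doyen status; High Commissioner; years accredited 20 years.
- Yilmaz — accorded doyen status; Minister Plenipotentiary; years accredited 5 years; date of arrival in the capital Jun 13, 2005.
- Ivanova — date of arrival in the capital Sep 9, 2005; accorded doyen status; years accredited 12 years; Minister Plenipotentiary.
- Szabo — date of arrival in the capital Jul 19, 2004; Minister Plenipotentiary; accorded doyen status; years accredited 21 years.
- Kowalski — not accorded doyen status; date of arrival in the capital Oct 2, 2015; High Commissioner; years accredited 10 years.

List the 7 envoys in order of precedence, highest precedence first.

Abara, Kowalski, Varga, Szabo, Yilmaz, Ivanova, Petrov

By class of mission: Abara, Kowalski and Varga (High Commissioner); then Szabo, Yilmaz, Ivanova and Petrov (Minister Plenipotentiary).
Among Abara, Kowalski and Varga, accorded doyen status before not accorded doyen status: Abara (accorded doyen status) before Kowalski and Varga (not accorded doyen status).
Kowalski and Varga both have date of arrival in the capital Oct 2, 2015, so the next rule applies.
Among Kowalski and Varga, alphabetically by surname: Kowalski before Varga.
Szabo, Yilmaz, Ivanova and Petrov are each accorded doyen status, so the next rule applies.
Among Szabo, Yilmaz, Ivanova and Petrov, by date of arrival in the capital (earlier first): Szabo (Jul 19, 2004) before Yilmaz (Jun 13, 2005) before Ivanova and Petrov (Sep 9, 2005).
Among Ivanova and Petrov, alphabetically by surname: Ivanova before Petrov.
Full order: Abara, Kowalski, Varga, Szabo, Yilmaz, Ivanova, Petrov.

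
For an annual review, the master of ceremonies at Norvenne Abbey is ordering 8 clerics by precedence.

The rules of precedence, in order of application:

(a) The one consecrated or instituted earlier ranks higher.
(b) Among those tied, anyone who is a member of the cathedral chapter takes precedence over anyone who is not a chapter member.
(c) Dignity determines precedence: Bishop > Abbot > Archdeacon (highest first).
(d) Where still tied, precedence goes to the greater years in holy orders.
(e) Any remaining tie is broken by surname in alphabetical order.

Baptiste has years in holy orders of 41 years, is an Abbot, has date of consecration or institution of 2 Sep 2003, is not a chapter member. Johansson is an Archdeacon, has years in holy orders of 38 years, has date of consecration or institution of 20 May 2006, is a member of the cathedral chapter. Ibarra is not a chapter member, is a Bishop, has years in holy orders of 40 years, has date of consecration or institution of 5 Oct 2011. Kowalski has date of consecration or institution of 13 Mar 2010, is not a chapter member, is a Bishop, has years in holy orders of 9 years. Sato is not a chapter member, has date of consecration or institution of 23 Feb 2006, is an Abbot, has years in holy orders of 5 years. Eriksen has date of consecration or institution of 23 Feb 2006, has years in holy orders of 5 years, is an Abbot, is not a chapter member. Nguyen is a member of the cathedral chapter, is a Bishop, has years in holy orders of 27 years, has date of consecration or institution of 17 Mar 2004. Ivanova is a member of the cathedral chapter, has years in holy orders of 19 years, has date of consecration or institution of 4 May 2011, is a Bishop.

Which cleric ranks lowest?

Ibarra

By date of consecration or institution (earlier first): Baptiste (2 Sep 2003); then Nguyen (17 Mar 2004); then Eriksen and Sato (both 23 Feb 2006); then Johansson (20 May 2006); then Kowalski (13 Mar 2010); then Ivanova (4 May 2011); then Ibarra (5 Oct 2011).
Eriksen and Sato are each not a chapter member, so the next rule applies.
Eriksen and Sato are each Abbot, so the next rule applies.
Eriksen and Sato both have years in holy orders 5 years, so the next rule applies.
Among Eriksen and Sato, alphabetically by surname: Eriksen before Sato.
Order: Baptiste, Nguyen, Eriksen, Sato, Johansson, Kowalski, Ivanova, Ibarra.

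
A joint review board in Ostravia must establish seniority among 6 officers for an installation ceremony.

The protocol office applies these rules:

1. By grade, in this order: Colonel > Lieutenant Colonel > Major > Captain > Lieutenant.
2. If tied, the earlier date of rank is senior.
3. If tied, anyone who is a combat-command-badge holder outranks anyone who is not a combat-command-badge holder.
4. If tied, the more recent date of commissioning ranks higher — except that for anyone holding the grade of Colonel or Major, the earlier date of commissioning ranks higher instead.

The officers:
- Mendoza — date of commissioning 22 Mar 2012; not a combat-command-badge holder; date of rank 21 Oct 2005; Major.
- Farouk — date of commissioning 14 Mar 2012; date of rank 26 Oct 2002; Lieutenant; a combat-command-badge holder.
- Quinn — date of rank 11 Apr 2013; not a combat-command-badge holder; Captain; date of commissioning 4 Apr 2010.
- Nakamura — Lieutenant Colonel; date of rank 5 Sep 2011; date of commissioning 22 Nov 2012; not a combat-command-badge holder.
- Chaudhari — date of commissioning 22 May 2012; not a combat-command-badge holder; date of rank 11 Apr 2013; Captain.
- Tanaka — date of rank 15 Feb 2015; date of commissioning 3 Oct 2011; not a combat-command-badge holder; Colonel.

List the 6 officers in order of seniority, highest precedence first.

Tanaka, Nakamura, Mendoza, Chaudhari, Quinn, Farouk

By grade: Tanaka (Colonel); then Nakamura (Lieutenant Colonel); then Mendoza (Major); then Chaudhari and Quinn (Captain); then Farouk (Lieutenant).
Chaudhari and Quinn both have date of rank 11 Apr 2013, so the next rule applies.
Chaudhari and Quinn are each not a combat-command-badge holder, so the next rule applies.
Among Chaudhari and Quinn, by date of commissioning (later first): Chaudhari (22 May 2012) before Quinn (4 Apr 2010).
Full order: Tanaka, Nakamura, Mendoza, Chaudhari, Quinn, Farouk.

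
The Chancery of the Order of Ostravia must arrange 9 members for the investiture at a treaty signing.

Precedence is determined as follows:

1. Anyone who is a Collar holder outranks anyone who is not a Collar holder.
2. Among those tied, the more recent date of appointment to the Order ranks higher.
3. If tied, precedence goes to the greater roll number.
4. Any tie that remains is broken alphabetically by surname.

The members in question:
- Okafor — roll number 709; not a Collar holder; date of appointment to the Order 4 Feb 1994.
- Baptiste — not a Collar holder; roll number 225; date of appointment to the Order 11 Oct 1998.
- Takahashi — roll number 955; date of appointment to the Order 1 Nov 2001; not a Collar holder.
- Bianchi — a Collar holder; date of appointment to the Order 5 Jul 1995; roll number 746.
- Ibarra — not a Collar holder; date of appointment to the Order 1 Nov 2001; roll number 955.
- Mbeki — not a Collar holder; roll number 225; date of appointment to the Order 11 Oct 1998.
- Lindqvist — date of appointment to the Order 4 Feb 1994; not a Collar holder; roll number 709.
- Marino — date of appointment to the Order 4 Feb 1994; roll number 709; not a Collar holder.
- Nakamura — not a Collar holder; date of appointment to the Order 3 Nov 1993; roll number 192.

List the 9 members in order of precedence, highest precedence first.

Bianchi, Ibarra, Takahashi, Baptiste, Mbeki, Lindqvist, Marino, Okafor, Nakamura

By the first rule: Bianchi (a Collar holder); then Ibarra, Takahashi, Baptiste, Mbeki, Lindqvist, Marino, Okafor and Nakamura (each not a Collar holder).
Among Ibarra, Takahashi, Baptiste, Mbeki, Lindqvist, Marino, Okafor and Nakamura, by date of appointment to the Order (later first): Ibarra and Takahashi (1 Nov 2001) before Baptiste and Mbeki (11 Oct 1998) before Lindqvist, Marino and Okafor (4 Feb 1994) before Nakamura (3 Nov 1993).
Ibarra and Takahashi both have roll number 955, so the next rule applies.
Among Ibarra and Takahashi, alphabetically by surname: Ibarra before Takahashi.
Baptiste and Mbeki both have roll number 225, so the next rule applies.
Among Baptiste and Mbeki, alphabetically by surname: Baptiste before Mbeki.
Lindqvist, Marino and Okafor all have roll number 709, so the next rule applies.
Among Lindqvist, Marino and Okafor, alphabetically by surname: Lindqvist before Marino before Okafor.
Full order: Bianchi, Ibarra, Takahashi, Baptiste, Mbeki, Lindqvist, Marino, Okafor, Nakamura.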